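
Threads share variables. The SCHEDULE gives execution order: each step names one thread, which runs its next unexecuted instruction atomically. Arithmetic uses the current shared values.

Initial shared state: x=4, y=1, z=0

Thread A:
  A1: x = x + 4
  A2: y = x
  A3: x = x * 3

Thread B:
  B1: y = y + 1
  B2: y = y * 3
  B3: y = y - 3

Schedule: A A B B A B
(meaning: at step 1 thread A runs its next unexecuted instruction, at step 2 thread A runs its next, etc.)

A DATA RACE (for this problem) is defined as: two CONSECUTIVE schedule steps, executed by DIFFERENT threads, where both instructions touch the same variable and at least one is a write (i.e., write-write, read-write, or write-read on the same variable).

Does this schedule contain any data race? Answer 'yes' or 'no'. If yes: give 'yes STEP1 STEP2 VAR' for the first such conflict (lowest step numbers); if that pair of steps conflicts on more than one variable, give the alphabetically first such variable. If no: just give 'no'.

Steps 1,2: same thread (A). No race.
Steps 2,3: A(y = x) vs B(y = y + 1). RACE on y (W-W).
Steps 3,4: same thread (B). No race.
Steps 4,5: B(r=y,w=y) vs A(r=x,w=x). No conflict.
Steps 5,6: A(r=x,w=x) vs B(r=y,w=y). No conflict.
First conflict at steps 2,3.

Answer: yes 2 3 y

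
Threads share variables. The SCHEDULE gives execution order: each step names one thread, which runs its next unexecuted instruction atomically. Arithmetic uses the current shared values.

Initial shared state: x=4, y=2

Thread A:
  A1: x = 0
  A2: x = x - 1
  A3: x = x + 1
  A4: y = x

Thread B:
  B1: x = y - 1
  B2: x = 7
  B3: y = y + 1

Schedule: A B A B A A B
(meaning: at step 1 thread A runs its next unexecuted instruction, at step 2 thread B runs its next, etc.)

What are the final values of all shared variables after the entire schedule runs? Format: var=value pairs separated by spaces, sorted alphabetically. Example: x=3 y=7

Step 1: thread A executes A1 (x = 0). Shared: x=0 y=2. PCs: A@1 B@0
Step 2: thread B executes B1 (x = y - 1). Shared: x=1 y=2. PCs: A@1 B@1
Step 3: thread A executes A2 (x = x - 1). Shared: x=0 y=2. PCs: A@2 B@1
Step 4: thread B executes B2 (x = 7). Shared: x=7 y=2. PCs: A@2 B@2
Step 5: thread A executes A3 (x = x + 1). Shared: x=8 y=2. PCs: A@3 B@2
Step 6: thread A executes A4 (y = x). Shared: x=8 y=8. PCs: A@4 B@2
Step 7: thread B executes B3 (y = y + 1). Shared: x=8 y=9. PCs: A@4 B@3

Answer: x=8 y=9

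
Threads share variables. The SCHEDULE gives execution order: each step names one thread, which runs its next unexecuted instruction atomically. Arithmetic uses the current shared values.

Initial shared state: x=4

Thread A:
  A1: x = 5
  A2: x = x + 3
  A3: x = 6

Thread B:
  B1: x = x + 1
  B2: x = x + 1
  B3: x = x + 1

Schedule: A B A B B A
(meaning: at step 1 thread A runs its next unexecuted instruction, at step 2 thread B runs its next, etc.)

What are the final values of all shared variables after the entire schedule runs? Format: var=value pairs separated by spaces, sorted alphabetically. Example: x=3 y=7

Step 1: thread A executes A1 (x = 5). Shared: x=5. PCs: A@1 B@0
Step 2: thread B executes B1 (x = x + 1). Shared: x=6. PCs: A@1 B@1
Step 3: thread A executes A2 (x = x + 3). Shared: x=9. PCs: A@2 B@1
Step 4: thread B executes B2 (x = x + 1). Shared: x=10. PCs: A@2 B@2
Step 5: thread B executes B3 (x = x + 1). Shared: x=11. PCs: A@2 B@3
Step 6: thread A executes A3 (x = 6). Shared: x=6. PCs: A@3 B@3

Answer: x=6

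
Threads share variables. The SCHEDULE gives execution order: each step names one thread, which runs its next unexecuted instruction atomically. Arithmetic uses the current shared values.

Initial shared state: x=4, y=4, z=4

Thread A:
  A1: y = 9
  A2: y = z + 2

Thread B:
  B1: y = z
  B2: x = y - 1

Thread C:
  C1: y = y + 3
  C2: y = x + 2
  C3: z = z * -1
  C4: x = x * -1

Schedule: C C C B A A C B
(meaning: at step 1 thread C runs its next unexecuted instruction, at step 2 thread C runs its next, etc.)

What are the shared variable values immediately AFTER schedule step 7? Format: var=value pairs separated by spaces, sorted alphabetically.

Step 1: thread C executes C1 (y = y + 3). Shared: x=4 y=7 z=4. PCs: A@0 B@0 C@1
Step 2: thread C executes C2 (y = x + 2). Shared: x=4 y=6 z=4. PCs: A@0 B@0 C@2
Step 3: thread C executes C3 (z = z * -1). Shared: x=4 y=6 z=-4. PCs: A@0 B@0 C@3
Step 4: thread B executes B1 (y = z). Shared: x=4 y=-4 z=-4. PCs: A@0 B@1 C@3
Step 5: thread A executes A1 (y = 9). Shared: x=4 y=9 z=-4. PCs: A@1 B@1 C@3
Step 6: thread A executes A2 (y = z + 2). Shared: x=4 y=-2 z=-4. PCs: A@2 B@1 C@3
Step 7: thread C executes C4 (x = x * -1). Shared: x=-4 y=-2 z=-4. PCs: A@2 B@1 C@4

Answer: x=-4 y=-2 z=-4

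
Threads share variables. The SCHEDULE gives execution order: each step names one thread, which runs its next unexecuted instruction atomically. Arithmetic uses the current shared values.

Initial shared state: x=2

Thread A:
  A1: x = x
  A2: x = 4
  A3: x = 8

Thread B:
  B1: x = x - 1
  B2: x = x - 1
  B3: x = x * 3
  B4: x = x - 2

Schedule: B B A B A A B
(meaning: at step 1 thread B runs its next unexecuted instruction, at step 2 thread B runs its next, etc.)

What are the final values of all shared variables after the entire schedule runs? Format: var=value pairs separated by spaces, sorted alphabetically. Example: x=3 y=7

Answer: x=6

Derivation:
Step 1: thread B executes B1 (x = x - 1). Shared: x=1. PCs: A@0 B@1
Step 2: thread B executes B2 (x = x - 1). Shared: x=0. PCs: A@0 B@2
Step 3: thread A executes A1 (x = x). Shared: x=0. PCs: A@1 B@2
Step 4: thread B executes B3 (x = x * 3). Shared: x=0. PCs: A@1 B@3
Step 5: thread A executes A2 (x = 4). Shared: x=4. PCs: A@2 B@3
Step 6: thread A executes A3 (x = 8). Shared: x=8. PCs: A@3 B@3
Step 7: thread B executes B4 (x = x - 2). Shared: x=6. PCs: A@3 B@4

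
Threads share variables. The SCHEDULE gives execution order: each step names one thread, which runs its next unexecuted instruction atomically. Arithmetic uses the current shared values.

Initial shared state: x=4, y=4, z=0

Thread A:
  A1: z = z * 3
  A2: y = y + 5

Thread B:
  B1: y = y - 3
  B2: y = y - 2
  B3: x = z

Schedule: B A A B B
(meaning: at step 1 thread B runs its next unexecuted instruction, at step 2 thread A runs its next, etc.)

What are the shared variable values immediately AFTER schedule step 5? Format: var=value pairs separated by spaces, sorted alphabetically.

Answer: x=0 y=4 z=0

Derivation:
Step 1: thread B executes B1 (y = y - 3). Shared: x=4 y=1 z=0. PCs: A@0 B@1
Step 2: thread A executes A1 (z = z * 3). Shared: x=4 y=1 z=0. PCs: A@1 B@1
Step 3: thread A executes A2 (y = y + 5). Shared: x=4 y=6 z=0. PCs: A@2 B@1
Step 4: thread B executes B2 (y = y - 2). Shared: x=4 y=4 z=0. PCs: A@2 B@2
Step 5: thread B executes B3 (x = z). Shared: x=0 y=4 z=0. PCs: A@2 B@3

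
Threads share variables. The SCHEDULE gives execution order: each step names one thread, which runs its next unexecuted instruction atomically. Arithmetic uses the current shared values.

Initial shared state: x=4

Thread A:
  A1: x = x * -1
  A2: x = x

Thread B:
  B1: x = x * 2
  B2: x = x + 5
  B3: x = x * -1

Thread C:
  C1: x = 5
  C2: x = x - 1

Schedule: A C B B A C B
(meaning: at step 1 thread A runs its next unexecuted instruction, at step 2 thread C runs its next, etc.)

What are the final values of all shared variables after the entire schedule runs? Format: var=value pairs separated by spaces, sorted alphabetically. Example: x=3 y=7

Answer: x=-14

Derivation:
Step 1: thread A executes A1 (x = x * -1). Shared: x=-4. PCs: A@1 B@0 C@0
Step 2: thread C executes C1 (x = 5). Shared: x=5. PCs: A@1 B@0 C@1
Step 3: thread B executes B1 (x = x * 2). Shared: x=10. PCs: A@1 B@1 C@1
Step 4: thread B executes B2 (x = x + 5). Shared: x=15. PCs: A@1 B@2 C@1
Step 5: thread A executes A2 (x = x). Shared: x=15. PCs: A@2 B@2 C@1
Step 6: thread C executes C2 (x = x - 1). Shared: x=14. PCs: A@2 B@2 C@2
Step 7: thread B executes B3 (x = x * -1). Shared: x=-14. PCs: A@2 B@3 C@2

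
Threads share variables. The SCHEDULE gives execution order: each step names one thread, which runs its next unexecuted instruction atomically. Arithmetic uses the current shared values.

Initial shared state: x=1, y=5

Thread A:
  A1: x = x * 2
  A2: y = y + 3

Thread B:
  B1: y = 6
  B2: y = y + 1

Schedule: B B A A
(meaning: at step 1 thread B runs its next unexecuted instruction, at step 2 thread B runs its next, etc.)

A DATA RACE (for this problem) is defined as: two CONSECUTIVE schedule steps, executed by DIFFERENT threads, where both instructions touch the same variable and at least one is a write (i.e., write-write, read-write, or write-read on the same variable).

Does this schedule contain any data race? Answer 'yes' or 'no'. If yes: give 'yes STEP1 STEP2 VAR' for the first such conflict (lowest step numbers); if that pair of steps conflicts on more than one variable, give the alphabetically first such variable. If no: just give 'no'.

Steps 1,2: same thread (B). No race.
Steps 2,3: B(r=y,w=y) vs A(r=x,w=x). No conflict.
Steps 3,4: same thread (A). No race.

Answer: no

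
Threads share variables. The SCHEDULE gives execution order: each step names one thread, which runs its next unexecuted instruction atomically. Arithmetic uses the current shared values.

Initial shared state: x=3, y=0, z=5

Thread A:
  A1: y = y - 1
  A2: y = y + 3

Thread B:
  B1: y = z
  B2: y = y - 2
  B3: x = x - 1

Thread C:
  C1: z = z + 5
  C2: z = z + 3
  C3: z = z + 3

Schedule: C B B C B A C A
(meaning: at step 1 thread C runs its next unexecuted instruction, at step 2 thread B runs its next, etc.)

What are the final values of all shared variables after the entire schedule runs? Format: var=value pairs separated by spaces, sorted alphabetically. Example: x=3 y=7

Answer: x=2 y=10 z=16

Derivation:
Step 1: thread C executes C1 (z = z + 5). Shared: x=3 y=0 z=10. PCs: A@0 B@0 C@1
Step 2: thread B executes B1 (y = z). Shared: x=3 y=10 z=10. PCs: A@0 B@1 C@1
Step 3: thread B executes B2 (y = y - 2). Shared: x=3 y=8 z=10. PCs: A@0 B@2 C@1
Step 4: thread C executes C2 (z = z + 3). Shared: x=3 y=8 z=13. PCs: A@0 B@2 C@2
Step 5: thread B executes B3 (x = x - 1). Shared: x=2 y=8 z=13. PCs: A@0 B@3 C@2
Step 6: thread A executes A1 (y = y - 1). Shared: x=2 y=7 z=13. PCs: A@1 B@3 C@2
Step 7: thread C executes C3 (z = z + 3). Shared: x=2 y=7 z=16. PCs: A@1 B@3 C@3
Step 8: thread A executes A2 (y = y + 3). Shared: x=2 y=10 z=16. PCs: A@2 B@3 C@3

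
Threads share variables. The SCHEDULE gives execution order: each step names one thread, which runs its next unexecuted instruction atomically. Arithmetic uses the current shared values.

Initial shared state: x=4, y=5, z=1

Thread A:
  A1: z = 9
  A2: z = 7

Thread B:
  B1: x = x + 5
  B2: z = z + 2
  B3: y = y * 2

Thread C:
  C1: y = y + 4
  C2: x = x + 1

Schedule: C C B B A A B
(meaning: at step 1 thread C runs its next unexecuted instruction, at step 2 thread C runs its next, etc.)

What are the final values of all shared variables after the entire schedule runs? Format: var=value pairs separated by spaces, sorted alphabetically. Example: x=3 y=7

Step 1: thread C executes C1 (y = y + 4). Shared: x=4 y=9 z=1. PCs: A@0 B@0 C@1
Step 2: thread C executes C2 (x = x + 1). Shared: x=5 y=9 z=1. PCs: A@0 B@0 C@2
Step 3: thread B executes B1 (x = x + 5). Shared: x=10 y=9 z=1. PCs: A@0 B@1 C@2
Step 4: thread B executes B2 (z = z + 2). Shared: x=10 y=9 z=3. PCs: A@0 B@2 C@2
Step 5: thread A executes A1 (z = 9). Shared: x=10 y=9 z=9. PCs: A@1 B@2 C@2
Step 6: thread A executes A2 (z = 7). Shared: x=10 y=9 z=7. PCs: A@2 B@2 C@2
Step 7: thread B executes B3 (y = y * 2). Shared: x=10 y=18 z=7. PCs: A@2 B@3 C@2

Answer: x=10 y=18 z=7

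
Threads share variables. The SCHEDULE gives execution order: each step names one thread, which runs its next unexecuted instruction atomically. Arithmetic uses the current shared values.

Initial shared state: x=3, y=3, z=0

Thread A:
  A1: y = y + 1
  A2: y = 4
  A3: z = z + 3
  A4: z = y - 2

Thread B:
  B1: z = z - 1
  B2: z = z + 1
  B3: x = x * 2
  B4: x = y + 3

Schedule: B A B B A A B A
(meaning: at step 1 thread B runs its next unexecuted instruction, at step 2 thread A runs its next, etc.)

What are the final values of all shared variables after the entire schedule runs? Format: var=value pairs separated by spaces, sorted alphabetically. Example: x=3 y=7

Answer: x=7 y=4 z=2

Derivation:
Step 1: thread B executes B1 (z = z - 1). Shared: x=3 y=3 z=-1. PCs: A@0 B@1
Step 2: thread A executes A1 (y = y + 1). Shared: x=3 y=4 z=-1. PCs: A@1 B@1
Step 3: thread B executes B2 (z = z + 1). Shared: x=3 y=4 z=0. PCs: A@1 B@2
Step 4: thread B executes B3 (x = x * 2). Shared: x=6 y=4 z=0. PCs: A@1 B@3
Step 5: thread A executes A2 (y = 4). Shared: x=6 y=4 z=0. PCs: A@2 B@3
Step 6: thread A executes A3 (z = z + 3). Shared: x=6 y=4 z=3. PCs: A@3 B@3
Step 7: thread B executes B4 (x = y + 3). Shared: x=7 y=4 z=3. PCs: A@3 B@4
Step 8: thread A executes A4 (z = y - 2). Shared: x=7 y=4 z=2. PCs: A@4 B@4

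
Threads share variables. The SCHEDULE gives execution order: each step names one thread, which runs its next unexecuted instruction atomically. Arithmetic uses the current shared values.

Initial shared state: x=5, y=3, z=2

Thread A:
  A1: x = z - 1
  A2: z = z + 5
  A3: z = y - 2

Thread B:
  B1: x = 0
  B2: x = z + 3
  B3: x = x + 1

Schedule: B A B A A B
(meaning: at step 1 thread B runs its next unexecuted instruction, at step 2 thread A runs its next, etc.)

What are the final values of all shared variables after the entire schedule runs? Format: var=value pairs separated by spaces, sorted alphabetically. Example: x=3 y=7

Step 1: thread B executes B1 (x = 0). Shared: x=0 y=3 z=2. PCs: A@0 B@1
Step 2: thread A executes A1 (x = z - 1). Shared: x=1 y=3 z=2. PCs: A@1 B@1
Step 3: thread B executes B2 (x = z + 3). Shared: x=5 y=3 z=2. PCs: A@1 B@2
Step 4: thread A executes A2 (z = z + 5). Shared: x=5 y=3 z=7. PCs: A@2 B@2
Step 5: thread A executes A3 (z = y - 2). Shared: x=5 y=3 z=1. PCs: A@3 B@2
Step 6: thread B executes B3 (x = x + 1). Shared: x=6 y=3 z=1. PCs: A@3 B@3

Answer: x=6 y=3 z=1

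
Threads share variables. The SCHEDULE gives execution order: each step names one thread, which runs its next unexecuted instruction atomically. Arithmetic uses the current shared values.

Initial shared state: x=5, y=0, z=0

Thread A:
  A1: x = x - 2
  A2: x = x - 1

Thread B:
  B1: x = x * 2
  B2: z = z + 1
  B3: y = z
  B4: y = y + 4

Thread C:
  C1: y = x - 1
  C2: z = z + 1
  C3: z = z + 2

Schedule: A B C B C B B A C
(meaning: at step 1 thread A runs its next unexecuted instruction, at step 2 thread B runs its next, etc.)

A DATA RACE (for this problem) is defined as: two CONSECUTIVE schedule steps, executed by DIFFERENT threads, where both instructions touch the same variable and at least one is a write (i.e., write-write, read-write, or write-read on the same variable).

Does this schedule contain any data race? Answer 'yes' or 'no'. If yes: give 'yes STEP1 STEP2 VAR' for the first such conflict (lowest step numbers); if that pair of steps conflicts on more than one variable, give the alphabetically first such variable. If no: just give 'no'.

Steps 1,2: A(x = x - 2) vs B(x = x * 2). RACE on x (W-W).
Steps 2,3: B(x = x * 2) vs C(y = x - 1). RACE on x (W-R).
Steps 3,4: C(r=x,w=y) vs B(r=z,w=z). No conflict.
Steps 4,5: B(z = z + 1) vs C(z = z + 1). RACE on z (W-W).
Steps 5,6: C(z = z + 1) vs B(y = z). RACE on z (W-R).
Steps 6,7: same thread (B). No race.
Steps 7,8: B(r=y,w=y) vs A(r=x,w=x). No conflict.
Steps 8,9: A(r=x,w=x) vs C(r=z,w=z). No conflict.
First conflict at steps 1,2.

Answer: yes 1 2 x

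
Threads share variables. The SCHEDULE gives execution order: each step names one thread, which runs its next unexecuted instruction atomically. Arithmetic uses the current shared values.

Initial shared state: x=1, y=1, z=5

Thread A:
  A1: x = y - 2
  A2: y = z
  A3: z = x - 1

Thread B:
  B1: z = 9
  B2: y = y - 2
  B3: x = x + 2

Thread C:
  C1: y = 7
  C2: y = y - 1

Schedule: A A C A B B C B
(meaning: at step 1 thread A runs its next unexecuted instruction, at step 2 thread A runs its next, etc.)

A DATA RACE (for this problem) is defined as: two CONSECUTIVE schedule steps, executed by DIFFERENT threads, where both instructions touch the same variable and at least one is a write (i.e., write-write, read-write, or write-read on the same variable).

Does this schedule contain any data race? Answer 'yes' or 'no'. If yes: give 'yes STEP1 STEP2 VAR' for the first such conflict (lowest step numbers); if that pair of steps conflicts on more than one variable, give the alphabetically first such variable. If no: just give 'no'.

Answer: yes 2 3 y

Derivation:
Steps 1,2: same thread (A). No race.
Steps 2,3: A(y = z) vs C(y = 7). RACE on y (W-W).
Steps 3,4: C(r=-,w=y) vs A(r=x,w=z). No conflict.
Steps 4,5: A(z = x - 1) vs B(z = 9). RACE on z (W-W).
Steps 5,6: same thread (B). No race.
Steps 6,7: B(y = y - 2) vs C(y = y - 1). RACE on y (W-W).
Steps 7,8: C(r=y,w=y) vs B(r=x,w=x). No conflict.
First conflict at steps 2,3.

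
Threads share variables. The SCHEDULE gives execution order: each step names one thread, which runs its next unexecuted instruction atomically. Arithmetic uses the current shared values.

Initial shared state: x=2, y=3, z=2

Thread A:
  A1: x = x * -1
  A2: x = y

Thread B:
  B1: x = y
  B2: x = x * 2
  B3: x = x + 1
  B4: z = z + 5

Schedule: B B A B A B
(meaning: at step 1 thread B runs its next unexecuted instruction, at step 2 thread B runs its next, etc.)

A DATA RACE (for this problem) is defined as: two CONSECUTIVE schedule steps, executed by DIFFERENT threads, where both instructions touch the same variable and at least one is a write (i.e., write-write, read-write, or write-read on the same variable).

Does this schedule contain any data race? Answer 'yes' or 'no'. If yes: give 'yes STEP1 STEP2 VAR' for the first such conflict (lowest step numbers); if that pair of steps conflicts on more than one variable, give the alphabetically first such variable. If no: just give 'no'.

Answer: yes 2 3 x

Derivation:
Steps 1,2: same thread (B). No race.
Steps 2,3: B(x = x * 2) vs A(x = x * -1). RACE on x (W-W).
Steps 3,4: A(x = x * -1) vs B(x = x + 1). RACE on x (W-W).
Steps 4,5: B(x = x + 1) vs A(x = y). RACE on x (W-W).
Steps 5,6: A(r=y,w=x) vs B(r=z,w=z). No conflict.
First conflict at steps 2,3.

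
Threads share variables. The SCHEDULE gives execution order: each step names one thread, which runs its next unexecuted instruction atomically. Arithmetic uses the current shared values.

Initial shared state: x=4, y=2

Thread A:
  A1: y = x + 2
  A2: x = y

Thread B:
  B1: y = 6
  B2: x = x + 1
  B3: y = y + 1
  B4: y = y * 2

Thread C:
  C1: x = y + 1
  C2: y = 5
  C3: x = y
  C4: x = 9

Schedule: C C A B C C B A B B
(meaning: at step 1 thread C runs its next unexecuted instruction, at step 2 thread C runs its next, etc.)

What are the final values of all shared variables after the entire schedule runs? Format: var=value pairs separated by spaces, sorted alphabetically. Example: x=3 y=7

Answer: x=6 y=14

Derivation:
Step 1: thread C executes C1 (x = y + 1). Shared: x=3 y=2. PCs: A@0 B@0 C@1
Step 2: thread C executes C2 (y = 5). Shared: x=3 y=5. PCs: A@0 B@0 C@2
Step 3: thread A executes A1 (y = x + 2). Shared: x=3 y=5. PCs: A@1 B@0 C@2
Step 4: thread B executes B1 (y = 6). Shared: x=3 y=6. PCs: A@1 B@1 C@2
Step 5: thread C executes C3 (x = y). Shared: x=6 y=6. PCs: A@1 B@1 C@3
Step 6: thread C executes C4 (x = 9). Shared: x=9 y=6. PCs: A@1 B@1 C@4
Step 7: thread B executes B2 (x = x + 1). Shared: x=10 y=6. PCs: A@1 B@2 C@4
Step 8: thread A executes A2 (x = y). Shared: x=6 y=6. PCs: A@2 B@2 C@4
Step 9: thread B executes B3 (y = y + 1). Shared: x=6 y=7. PCs: A@2 B@3 C@4
Step 10: thread B executes B4 (y = y * 2). Shared: x=6 y=14. PCs: A@2 B@4 C@4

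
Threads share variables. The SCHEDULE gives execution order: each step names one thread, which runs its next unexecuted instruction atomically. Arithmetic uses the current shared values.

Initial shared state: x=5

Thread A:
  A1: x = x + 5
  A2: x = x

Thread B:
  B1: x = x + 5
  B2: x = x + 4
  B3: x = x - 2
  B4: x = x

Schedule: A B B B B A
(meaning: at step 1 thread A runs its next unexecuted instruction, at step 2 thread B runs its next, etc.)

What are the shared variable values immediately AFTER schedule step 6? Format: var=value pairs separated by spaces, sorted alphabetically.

Answer: x=17

Derivation:
Step 1: thread A executes A1 (x = x + 5). Shared: x=10. PCs: A@1 B@0
Step 2: thread B executes B1 (x = x + 5). Shared: x=15. PCs: A@1 B@1
Step 3: thread B executes B2 (x = x + 4). Shared: x=19. PCs: A@1 B@2
Step 4: thread B executes B3 (x = x - 2). Shared: x=17. PCs: A@1 B@3
Step 5: thread B executes B4 (x = x). Shared: x=17. PCs: A@1 B@4
Step 6: thread A executes A2 (x = x). Shared: x=17. PCs: A@2 B@4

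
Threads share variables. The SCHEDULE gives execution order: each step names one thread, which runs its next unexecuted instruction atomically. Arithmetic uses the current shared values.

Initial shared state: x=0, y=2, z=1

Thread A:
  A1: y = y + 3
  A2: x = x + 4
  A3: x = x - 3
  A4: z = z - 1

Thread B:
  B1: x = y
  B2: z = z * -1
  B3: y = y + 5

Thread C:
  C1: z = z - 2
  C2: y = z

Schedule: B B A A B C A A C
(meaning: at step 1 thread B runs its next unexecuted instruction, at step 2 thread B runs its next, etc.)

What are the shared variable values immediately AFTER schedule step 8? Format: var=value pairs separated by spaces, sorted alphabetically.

Answer: x=3 y=10 z=-4

Derivation:
Step 1: thread B executes B1 (x = y). Shared: x=2 y=2 z=1. PCs: A@0 B@1 C@0
Step 2: thread B executes B2 (z = z * -1). Shared: x=2 y=2 z=-1. PCs: A@0 B@2 C@0
Step 3: thread A executes A1 (y = y + 3). Shared: x=2 y=5 z=-1. PCs: A@1 B@2 C@0
Step 4: thread A executes A2 (x = x + 4). Shared: x=6 y=5 z=-1. PCs: A@2 B@2 C@0
Step 5: thread B executes B3 (y = y + 5). Shared: x=6 y=10 z=-1. PCs: A@2 B@3 C@0
Step 6: thread C executes C1 (z = z - 2). Shared: x=6 y=10 z=-3. PCs: A@2 B@3 C@1
Step 7: thread A executes A3 (x = x - 3). Shared: x=3 y=10 z=-3. PCs: A@3 B@3 C@1
Step 8: thread A executes A4 (z = z - 1). Shared: x=3 y=10 z=-4. PCs: A@4 B@3 C@1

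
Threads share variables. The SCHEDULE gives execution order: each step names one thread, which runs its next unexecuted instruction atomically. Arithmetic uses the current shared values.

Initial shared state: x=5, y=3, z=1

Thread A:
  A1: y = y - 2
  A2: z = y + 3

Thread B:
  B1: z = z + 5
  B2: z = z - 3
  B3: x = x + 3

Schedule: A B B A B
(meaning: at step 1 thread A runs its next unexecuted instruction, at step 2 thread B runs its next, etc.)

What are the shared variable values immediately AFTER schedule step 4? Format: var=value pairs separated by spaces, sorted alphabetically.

Answer: x=5 y=1 z=4

Derivation:
Step 1: thread A executes A1 (y = y - 2). Shared: x=5 y=1 z=1. PCs: A@1 B@0
Step 2: thread B executes B1 (z = z + 5). Shared: x=5 y=1 z=6. PCs: A@1 B@1
Step 3: thread B executes B2 (z = z - 3). Shared: x=5 y=1 z=3. PCs: A@1 B@2
Step 4: thread A executes A2 (z = y + 3). Shared: x=5 y=1 z=4. PCs: A@2 B@2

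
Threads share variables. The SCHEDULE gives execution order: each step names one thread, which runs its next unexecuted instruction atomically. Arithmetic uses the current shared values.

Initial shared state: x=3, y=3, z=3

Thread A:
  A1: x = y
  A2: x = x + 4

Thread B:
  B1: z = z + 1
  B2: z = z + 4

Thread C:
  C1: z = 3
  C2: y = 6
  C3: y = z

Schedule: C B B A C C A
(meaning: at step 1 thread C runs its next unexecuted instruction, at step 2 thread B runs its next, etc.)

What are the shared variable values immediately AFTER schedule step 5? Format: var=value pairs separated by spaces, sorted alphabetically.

Step 1: thread C executes C1 (z = 3). Shared: x=3 y=3 z=3. PCs: A@0 B@0 C@1
Step 2: thread B executes B1 (z = z + 1). Shared: x=3 y=3 z=4. PCs: A@0 B@1 C@1
Step 3: thread B executes B2 (z = z + 4). Shared: x=3 y=3 z=8. PCs: A@0 B@2 C@1
Step 4: thread A executes A1 (x = y). Shared: x=3 y=3 z=8. PCs: A@1 B@2 C@1
Step 5: thread C executes C2 (y = 6). Shared: x=3 y=6 z=8. PCs: A@1 B@2 C@2

Answer: x=3 y=6 z=8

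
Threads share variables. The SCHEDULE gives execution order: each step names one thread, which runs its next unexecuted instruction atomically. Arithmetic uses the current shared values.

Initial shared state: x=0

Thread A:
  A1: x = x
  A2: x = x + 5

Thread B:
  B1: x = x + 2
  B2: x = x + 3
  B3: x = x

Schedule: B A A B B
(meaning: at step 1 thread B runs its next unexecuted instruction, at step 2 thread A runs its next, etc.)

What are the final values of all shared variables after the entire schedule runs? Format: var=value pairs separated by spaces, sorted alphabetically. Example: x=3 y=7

Step 1: thread B executes B1 (x = x + 2). Shared: x=2. PCs: A@0 B@1
Step 2: thread A executes A1 (x = x). Shared: x=2. PCs: A@1 B@1
Step 3: thread A executes A2 (x = x + 5). Shared: x=7. PCs: A@2 B@1
Step 4: thread B executes B2 (x = x + 3). Shared: x=10. PCs: A@2 B@2
Step 5: thread B executes B3 (x = x). Shared: x=10. PCs: A@2 B@3

Answer: x=10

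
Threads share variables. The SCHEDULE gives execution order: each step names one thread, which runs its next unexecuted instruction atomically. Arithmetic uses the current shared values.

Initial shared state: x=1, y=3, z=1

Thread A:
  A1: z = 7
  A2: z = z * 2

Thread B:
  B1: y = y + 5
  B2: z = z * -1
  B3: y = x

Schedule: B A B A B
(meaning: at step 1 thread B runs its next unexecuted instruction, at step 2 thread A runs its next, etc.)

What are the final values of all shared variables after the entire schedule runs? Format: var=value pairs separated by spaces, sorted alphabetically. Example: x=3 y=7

Answer: x=1 y=1 z=-14

Derivation:
Step 1: thread B executes B1 (y = y + 5). Shared: x=1 y=8 z=1. PCs: A@0 B@1
Step 2: thread A executes A1 (z = 7). Shared: x=1 y=8 z=7. PCs: A@1 B@1
Step 3: thread B executes B2 (z = z * -1). Shared: x=1 y=8 z=-7. PCs: A@1 B@2
Step 4: thread A executes A2 (z = z * 2). Shared: x=1 y=8 z=-14. PCs: A@2 B@2
Step 5: thread B executes B3 (y = x). Shared: x=1 y=1 z=-14. PCs: A@2 B@3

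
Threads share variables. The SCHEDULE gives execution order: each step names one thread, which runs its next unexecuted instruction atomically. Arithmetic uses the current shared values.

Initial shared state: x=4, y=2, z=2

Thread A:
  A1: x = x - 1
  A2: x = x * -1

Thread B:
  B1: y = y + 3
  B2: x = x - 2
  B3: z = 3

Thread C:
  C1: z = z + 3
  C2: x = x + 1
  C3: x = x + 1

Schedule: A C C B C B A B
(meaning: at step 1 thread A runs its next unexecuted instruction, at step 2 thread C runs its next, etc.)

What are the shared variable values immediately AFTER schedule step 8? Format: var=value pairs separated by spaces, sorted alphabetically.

Answer: x=-3 y=5 z=3

Derivation:
Step 1: thread A executes A1 (x = x - 1). Shared: x=3 y=2 z=2. PCs: A@1 B@0 C@0
Step 2: thread C executes C1 (z = z + 3). Shared: x=3 y=2 z=5. PCs: A@1 B@0 C@1
Step 3: thread C executes C2 (x = x + 1). Shared: x=4 y=2 z=5. PCs: A@1 B@0 C@2
Step 4: thread B executes B1 (y = y + 3). Shared: x=4 y=5 z=5. PCs: A@1 B@1 C@2
Step 5: thread C executes C3 (x = x + 1). Shared: x=5 y=5 z=5. PCs: A@1 B@1 C@3
Step 6: thread B executes B2 (x = x - 2). Shared: x=3 y=5 z=5. PCs: A@1 B@2 C@3
Step 7: thread A executes A2 (x = x * -1). Shared: x=-3 y=5 z=5. PCs: A@2 B@2 C@3
Step 8: thread B executes B3 (z = 3). Shared: x=-3 y=5 z=3. PCs: A@2 B@3 C@3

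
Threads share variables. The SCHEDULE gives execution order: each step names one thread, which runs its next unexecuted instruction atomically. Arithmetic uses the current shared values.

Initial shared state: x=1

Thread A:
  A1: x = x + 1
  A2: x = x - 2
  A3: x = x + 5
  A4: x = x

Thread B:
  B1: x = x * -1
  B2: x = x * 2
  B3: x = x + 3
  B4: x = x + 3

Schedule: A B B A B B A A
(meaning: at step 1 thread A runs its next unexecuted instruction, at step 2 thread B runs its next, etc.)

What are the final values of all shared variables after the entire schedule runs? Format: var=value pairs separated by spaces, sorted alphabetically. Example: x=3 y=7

Step 1: thread A executes A1 (x = x + 1). Shared: x=2. PCs: A@1 B@0
Step 2: thread B executes B1 (x = x * -1). Shared: x=-2. PCs: A@1 B@1
Step 3: thread B executes B2 (x = x * 2). Shared: x=-4. PCs: A@1 B@2
Step 4: thread A executes A2 (x = x - 2). Shared: x=-6. PCs: A@2 B@2
Step 5: thread B executes B3 (x = x + 3). Shared: x=-3. PCs: A@2 B@3
Step 6: thread B executes B4 (x = x + 3). Shared: x=0. PCs: A@2 B@4
Step 7: thread A executes A3 (x = x + 5). Shared: x=5. PCs: A@3 B@4
Step 8: thread A executes A4 (x = x). Shared: x=5. PCs: A@4 B@4

Answer: x=5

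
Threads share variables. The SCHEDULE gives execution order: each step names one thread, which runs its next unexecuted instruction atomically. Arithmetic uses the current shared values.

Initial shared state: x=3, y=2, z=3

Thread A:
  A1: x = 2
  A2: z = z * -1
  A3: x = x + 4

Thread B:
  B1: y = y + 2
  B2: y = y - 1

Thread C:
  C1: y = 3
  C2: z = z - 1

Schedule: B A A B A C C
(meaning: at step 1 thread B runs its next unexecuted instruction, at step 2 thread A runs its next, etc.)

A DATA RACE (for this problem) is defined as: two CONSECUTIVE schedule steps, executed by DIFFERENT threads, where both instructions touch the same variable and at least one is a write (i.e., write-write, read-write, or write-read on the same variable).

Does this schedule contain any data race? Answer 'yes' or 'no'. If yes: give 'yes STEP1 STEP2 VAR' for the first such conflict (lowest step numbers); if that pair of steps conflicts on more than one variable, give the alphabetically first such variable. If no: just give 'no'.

Answer: no

Derivation:
Steps 1,2: B(r=y,w=y) vs A(r=-,w=x). No conflict.
Steps 2,3: same thread (A). No race.
Steps 3,4: A(r=z,w=z) vs B(r=y,w=y). No conflict.
Steps 4,5: B(r=y,w=y) vs A(r=x,w=x). No conflict.
Steps 5,6: A(r=x,w=x) vs C(r=-,w=y). No conflict.
Steps 6,7: same thread (C). No race.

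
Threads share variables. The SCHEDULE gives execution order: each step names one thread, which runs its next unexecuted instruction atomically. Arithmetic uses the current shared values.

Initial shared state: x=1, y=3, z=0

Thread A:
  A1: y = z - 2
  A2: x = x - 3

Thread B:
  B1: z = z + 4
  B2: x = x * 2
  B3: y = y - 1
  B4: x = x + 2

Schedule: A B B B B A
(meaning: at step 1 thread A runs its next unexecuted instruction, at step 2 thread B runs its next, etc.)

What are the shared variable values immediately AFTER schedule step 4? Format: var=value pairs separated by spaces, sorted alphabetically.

Answer: x=2 y=-3 z=4

Derivation:
Step 1: thread A executes A1 (y = z - 2). Shared: x=1 y=-2 z=0. PCs: A@1 B@0
Step 2: thread B executes B1 (z = z + 4). Shared: x=1 y=-2 z=4. PCs: A@1 B@1
Step 3: thread B executes B2 (x = x * 2). Shared: x=2 y=-2 z=4. PCs: A@1 B@2
Step 4: thread B executes B3 (y = y - 1). Shared: x=2 y=-3 z=4. PCs: A@1 B@3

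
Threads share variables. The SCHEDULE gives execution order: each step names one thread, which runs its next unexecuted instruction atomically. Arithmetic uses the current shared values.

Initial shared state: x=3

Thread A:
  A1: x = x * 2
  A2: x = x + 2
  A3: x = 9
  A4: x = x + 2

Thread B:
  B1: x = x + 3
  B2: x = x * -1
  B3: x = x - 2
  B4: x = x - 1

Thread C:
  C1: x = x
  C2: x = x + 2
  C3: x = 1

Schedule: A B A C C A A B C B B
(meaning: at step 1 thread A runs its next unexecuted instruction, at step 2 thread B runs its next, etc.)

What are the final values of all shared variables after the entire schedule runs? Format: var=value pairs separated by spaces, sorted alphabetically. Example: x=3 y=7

Answer: x=-2

Derivation:
Step 1: thread A executes A1 (x = x * 2). Shared: x=6. PCs: A@1 B@0 C@0
Step 2: thread B executes B1 (x = x + 3). Shared: x=9. PCs: A@1 B@1 C@0
Step 3: thread A executes A2 (x = x + 2). Shared: x=11. PCs: A@2 B@1 C@0
Step 4: thread C executes C1 (x = x). Shared: x=11. PCs: A@2 B@1 C@1
Step 5: thread C executes C2 (x = x + 2). Shared: x=13. PCs: A@2 B@1 C@2
Step 6: thread A executes A3 (x = 9). Shared: x=9. PCs: A@3 B@1 C@2
Step 7: thread A executes A4 (x = x + 2). Shared: x=11. PCs: A@4 B@1 C@2
Step 8: thread B executes B2 (x = x * -1). Shared: x=-11. PCs: A@4 B@2 C@2
Step 9: thread C executes C3 (x = 1). Shared: x=1. PCs: A@4 B@2 C@3
Step 10: thread B executes B3 (x = x - 2). Shared: x=-1. PCs: A@4 B@3 C@3
Step 11: thread B executes B4 (x = x - 1). Shared: x=-2. PCs: A@4 B@4 C@3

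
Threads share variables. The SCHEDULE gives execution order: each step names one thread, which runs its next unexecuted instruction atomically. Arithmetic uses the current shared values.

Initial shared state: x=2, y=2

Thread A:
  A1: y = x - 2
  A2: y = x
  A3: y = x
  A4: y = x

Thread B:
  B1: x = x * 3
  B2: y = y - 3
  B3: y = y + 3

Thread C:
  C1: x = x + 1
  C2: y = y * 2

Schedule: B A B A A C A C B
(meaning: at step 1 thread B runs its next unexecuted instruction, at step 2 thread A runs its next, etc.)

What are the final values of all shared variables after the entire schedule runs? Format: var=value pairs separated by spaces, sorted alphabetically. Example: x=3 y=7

Step 1: thread B executes B1 (x = x * 3). Shared: x=6 y=2. PCs: A@0 B@1 C@0
Step 2: thread A executes A1 (y = x - 2). Shared: x=6 y=4. PCs: A@1 B@1 C@0
Step 3: thread B executes B2 (y = y - 3). Shared: x=6 y=1. PCs: A@1 B@2 C@0
Step 4: thread A executes A2 (y = x). Shared: x=6 y=6. PCs: A@2 B@2 C@0
Step 5: thread A executes A3 (y = x). Shared: x=6 y=6. PCs: A@3 B@2 C@0
Step 6: thread C executes C1 (x = x + 1). Shared: x=7 y=6. PCs: A@3 B@2 C@1
Step 7: thread A executes A4 (y = x). Shared: x=7 y=7. PCs: A@4 B@2 C@1
Step 8: thread C executes C2 (y = y * 2). Shared: x=7 y=14. PCs: A@4 B@2 C@2
Step 9: thread B executes B3 (y = y + 3). Shared: x=7 y=17. PCs: A@4 B@3 C@2

Answer: x=7 y=17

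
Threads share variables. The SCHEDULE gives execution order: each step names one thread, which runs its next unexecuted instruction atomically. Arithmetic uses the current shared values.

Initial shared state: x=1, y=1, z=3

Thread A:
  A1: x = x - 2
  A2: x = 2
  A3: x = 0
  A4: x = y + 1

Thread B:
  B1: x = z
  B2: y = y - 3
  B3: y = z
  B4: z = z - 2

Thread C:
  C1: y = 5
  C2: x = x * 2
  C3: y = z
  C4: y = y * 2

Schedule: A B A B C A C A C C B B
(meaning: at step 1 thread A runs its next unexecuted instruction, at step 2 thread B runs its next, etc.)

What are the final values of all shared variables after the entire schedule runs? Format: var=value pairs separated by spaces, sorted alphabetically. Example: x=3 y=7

Step 1: thread A executes A1 (x = x - 2). Shared: x=-1 y=1 z=3. PCs: A@1 B@0 C@0
Step 2: thread B executes B1 (x = z). Shared: x=3 y=1 z=3. PCs: A@1 B@1 C@0
Step 3: thread A executes A2 (x = 2). Shared: x=2 y=1 z=3. PCs: A@2 B@1 C@0
Step 4: thread B executes B2 (y = y - 3). Shared: x=2 y=-2 z=3. PCs: A@2 B@2 C@0
Step 5: thread C executes C1 (y = 5). Shared: x=2 y=5 z=3. PCs: A@2 B@2 C@1
Step 6: thread A executes A3 (x = 0). Shared: x=0 y=5 z=3. PCs: A@3 B@2 C@1
Step 7: thread C executes C2 (x = x * 2). Shared: x=0 y=5 z=3. PCs: A@3 B@2 C@2
Step 8: thread A executes A4 (x = y + 1). Shared: x=6 y=5 z=3. PCs: A@4 B@2 C@2
Step 9: thread C executes C3 (y = z). Shared: x=6 y=3 z=3. PCs: A@4 B@2 C@3
Step 10: thread C executes C4 (y = y * 2). Shared: x=6 y=6 z=3. PCs: A@4 B@2 C@4
Step 11: thread B executes B3 (y = z). Shared: x=6 y=3 z=3. PCs: A@4 B@3 C@4
Step 12: thread B executes B4 (z = z - 2). Shared: x=6 y=3 z=1. PCs: A@4 B@4 C@4

Answer: x=6 y=3 z=1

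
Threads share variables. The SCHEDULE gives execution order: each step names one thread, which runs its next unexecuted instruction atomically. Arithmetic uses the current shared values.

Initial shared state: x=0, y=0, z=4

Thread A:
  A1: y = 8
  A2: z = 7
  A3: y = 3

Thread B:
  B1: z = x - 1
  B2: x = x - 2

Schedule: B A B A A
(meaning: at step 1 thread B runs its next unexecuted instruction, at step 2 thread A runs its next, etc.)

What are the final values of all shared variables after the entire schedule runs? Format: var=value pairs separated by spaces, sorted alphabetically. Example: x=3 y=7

Answer: x=-2 y=3 z=7

Derivation:
Step 1: thread B executes B1 (z = x - 1). Shared: x=0 y=0 z=-1. PCs: A@0 B@1
Step 2: thread A executes A1 (y = 8). Shared: x=0 y=8 z=-1. PCs: A@1 B@1
Step 3: thread B executes B2 (x = x - 2). Shared: x=-2 y=8 z=-1. PCs: A@1 B@2
Step 4: thread A executes A2 (z = 7). Shared: x=-2 y=8 z=7. PCs: A@2 B@2
Step 5: thread A executes A3 (y = 3). Shared: x=-2 y=3 z=7. PCs: A@3 B@2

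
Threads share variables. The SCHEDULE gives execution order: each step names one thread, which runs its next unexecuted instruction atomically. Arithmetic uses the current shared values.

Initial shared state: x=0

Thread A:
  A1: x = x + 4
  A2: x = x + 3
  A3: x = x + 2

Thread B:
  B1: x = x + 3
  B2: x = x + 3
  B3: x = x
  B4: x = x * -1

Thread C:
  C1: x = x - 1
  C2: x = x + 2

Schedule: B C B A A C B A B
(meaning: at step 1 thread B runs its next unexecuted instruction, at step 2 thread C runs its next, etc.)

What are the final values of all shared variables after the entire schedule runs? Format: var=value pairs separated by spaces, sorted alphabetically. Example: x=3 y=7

Answer: x=-16

Derivation:
Step 1: thread B executes B1 (x = x + 3). Shared: x=3. PCs: A@0 B@1 C@0
Step 2: thread C executes C1 (x = x - 1). Shared: x=2. PCs: A@0 B@1 C@1
Step 3: thread B executes B2 (x = x + 3). Shared: x=5. PCs: A@0 B@2 C@1
Step 4: thread A executes A1 (x = x + 4). Shared: x=9. PCs: A@1 B@2 C@1
Step 5: thread A executes A2 (x = x + 3). Shared: x=12. PCs: A@2 B@2 C@1
Step 6: thread C executes C2 (x = x + 2). Shared: x=14. PCs: A@2 B@2 C@2
Step 7: thread B executes B3 (x = x). Shared: x=14. PCs: A@2 B@3 C@2
Step 8: thread A executes A3 (x = x + 2). Shared: x=16. PCs: A@3 B@3 C@2
Step 9: thread B executes B4 (x = x * -1). Shared: x=-16. PCs: A@3 B@4 C@2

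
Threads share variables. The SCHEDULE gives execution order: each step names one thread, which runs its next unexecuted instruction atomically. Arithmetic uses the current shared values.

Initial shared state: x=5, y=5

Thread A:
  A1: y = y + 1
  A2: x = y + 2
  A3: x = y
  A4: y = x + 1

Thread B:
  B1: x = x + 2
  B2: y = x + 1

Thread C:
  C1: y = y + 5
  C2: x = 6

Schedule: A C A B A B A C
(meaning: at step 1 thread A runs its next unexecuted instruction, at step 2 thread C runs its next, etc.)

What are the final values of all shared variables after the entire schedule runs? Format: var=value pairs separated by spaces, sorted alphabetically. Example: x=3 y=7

Step 1: thread A executes A1 (y = y + 1). Shared: x=5 y=6. PCs: A@1 B@0 C@0
Step 2: thread C executes C1 (y = y + 5). Shared: x=5 y=11. PCs: A@1 B@0 C@1
Step 3: thread A executes A2 (x = y + 2). Shared: x=13 y=11. PCs: A@2 B@0 C@1
Step 4: thread B executes B1 (x = x + 2). Shared: x=15 y=11. PCs: A@2 B@1 C@1
Step 5: thread A executes A3 (x = y). Shared: x=11 y=11. PCs: A@3 B@1 C@1
Step 6: thread B executes B2 (y = x + 1). Shared: x=11 y=12. PCs: A@3 B@2 C@1
Step 7: thread A executes A4 (y = x + 1). Shared: x=11 y=12. PCs: A@4 B@2 C@1
Step 8: thread C executes C2 (x = 6). Shared: x=6 y=12. PCs: A@4 B@2 C@2

Answer: x=6 y=12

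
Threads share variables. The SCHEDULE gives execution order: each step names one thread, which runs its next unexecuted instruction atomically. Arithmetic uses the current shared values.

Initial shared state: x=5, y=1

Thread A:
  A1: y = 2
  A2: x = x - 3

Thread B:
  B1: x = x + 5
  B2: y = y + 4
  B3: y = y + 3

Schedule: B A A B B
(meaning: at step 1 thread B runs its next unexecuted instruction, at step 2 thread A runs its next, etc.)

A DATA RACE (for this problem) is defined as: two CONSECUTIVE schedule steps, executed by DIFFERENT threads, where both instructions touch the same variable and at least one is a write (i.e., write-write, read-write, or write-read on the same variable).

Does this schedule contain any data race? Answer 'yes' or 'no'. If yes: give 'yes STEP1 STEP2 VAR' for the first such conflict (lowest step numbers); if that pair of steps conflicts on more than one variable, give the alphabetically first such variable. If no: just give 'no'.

Steps 1,2: B(r=x,w=x) vs A(r=-,w=y). No conflict.
Steps 2,3: same thread (A). No race.
Steps 3,4: A(r=x,w=x) vs B(r=y,w=y). No conflict.
Steps 4,5: same thread (B). No race.

Answer: no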